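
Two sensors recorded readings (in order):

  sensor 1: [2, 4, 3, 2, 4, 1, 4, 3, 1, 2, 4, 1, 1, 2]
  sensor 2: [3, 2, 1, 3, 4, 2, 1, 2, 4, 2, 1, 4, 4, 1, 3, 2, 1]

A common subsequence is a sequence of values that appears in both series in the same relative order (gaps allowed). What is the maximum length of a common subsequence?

Match 3 at sensor 1[3]=sensor 2[1] → 2 at sensor 1[4]=sensor 2[2] → 1 at sensor 1[6]=sensor 2[3] → 4 at sensor 1[7]=sensor 2[5] → 1 at sensor 1[9]=sensor 2[7] → 2 at sensor 1[10]=sensor 2[8] → 4 at sensor 1[11]=sensor 2[9] → 1 at sensor 1[12]=sensor 2[11] → 1 at sensor 1[13]=sensor 2[14] → 2 at sensor 1[14]=sensor 2[16] — 10 values in the same relative order in both. dp[14][17] = 10 confirms this is the maximum.

10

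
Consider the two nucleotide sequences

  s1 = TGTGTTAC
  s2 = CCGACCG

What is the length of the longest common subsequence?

3

Let dp[i][j] be the LCS length of the first i bases of s1 and the first j bases of s2. dp[i][j] = dp[i-1][j-1]+1 when the i-th and j-th bases match, else max(dp[i-1][j], dp[i][j-1]).
    ·  C  C  G  A  C  C  G
 ·  0  0  0  0  0  0  0  0
 T  0  0  0  0  0  0  0  0
 G  0  0  0  1  1  1  1  1
 T  0  0  0  1  1  1  1  1
 G  0  0  0  1  1  1  1  2
 T  0  0  0  1  1  1  1  2
 T  0  0  0  1  1  1  1  2
 A  0  0  0  1  2  2  2  2
 C  0  1  1  1  2  3  3  3
dp[8][7] = 3. One LCS (by backtracking along matches): GAC.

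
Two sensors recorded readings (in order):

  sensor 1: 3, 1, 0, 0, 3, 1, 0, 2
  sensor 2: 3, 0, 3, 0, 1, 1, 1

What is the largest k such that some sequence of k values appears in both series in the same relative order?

One common subsequence of length 4: 3 at sensor 1[1]=sensor 2[1] → 0 at sensor 1[3]=sensor 2[2] → 0 at sensor 1[4]=sensor 2[4] → 1 at sensor 1[6]=sensor 2[7]. Since dp[8][7] = 4, nothing longer is possible.

4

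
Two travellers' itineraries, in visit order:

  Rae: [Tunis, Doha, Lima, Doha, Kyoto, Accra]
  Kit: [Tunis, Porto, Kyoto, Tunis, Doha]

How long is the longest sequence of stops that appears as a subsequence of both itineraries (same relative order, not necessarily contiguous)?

Pick Tunis at Rae[1]=Kit[4] → Doha at Rae[4]=Kit[5]; all 2 stops appear in both, in order. Since dp[6][5] = 2, nothing longer is possible.

2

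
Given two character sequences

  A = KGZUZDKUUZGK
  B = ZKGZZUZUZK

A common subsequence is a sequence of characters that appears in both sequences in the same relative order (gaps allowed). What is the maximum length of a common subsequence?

Match K (A #1, B #2), then G (A #2, B #3), then Z (A #3, B #5), then U (A #4, B #6), then Z (A #5, B #7), then U (A #9, B #8), then Z (A #10, B #9), then K (A #12, B #10) — 8 characters in the same relative order in both. Since dp[12][10] = 8, nothing longer is possible.

8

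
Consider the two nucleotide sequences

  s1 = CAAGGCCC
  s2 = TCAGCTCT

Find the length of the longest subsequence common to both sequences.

5

Match C (s1 #1, s2 #2), then A (s1 #3, s2 #3), then G (s1 #5, s2 #4), then C (s1 #6, s2 #5), then C (s1 #7, s2 #7) — 5 bases in the same relative order in both. The LCS DP gives dp[8][8] = 5, so this is optimal.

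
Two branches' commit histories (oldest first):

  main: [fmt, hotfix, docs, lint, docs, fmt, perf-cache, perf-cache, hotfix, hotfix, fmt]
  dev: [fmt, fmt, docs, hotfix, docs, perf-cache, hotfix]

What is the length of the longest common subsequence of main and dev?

Match fmt at main[1]=dev[2] → hotfix at main[2]=dev[4] → docs at main[5]=dev[5] → perf-cache at main[8]=dev[6] → hotfix at main[10]=dev[7] — 5 commits in the same relative order in both. dp[11][7] = 5 confirms this is the maximum.

5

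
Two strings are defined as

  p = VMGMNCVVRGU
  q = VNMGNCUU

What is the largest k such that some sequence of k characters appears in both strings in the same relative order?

Let dp[i][j] be the LCS length of the first i characters of p and the first j characters of q. dp[i][j] = dp[i-1][j-1]+1 when the i-th and j-th characters match, else max(dp[i-1][j], dp[i][j-1]).
    ·  V  N  M  G  N  C  U  U
 ·  0  0  0  0  0  0  0  0  0
 V  0  1  1  1  1  1  1  1  1
 M  0  1  1  2  2  2  2  2  2
 G  0  1  1  2  3  3  3  3  3
 M  0  1  1  2  3  3  3  3  3
 N  0  1  2  2  3  4  4  4  4
 C  0  1  2  2  3  4  5  5  5
 V  0  1  2  2  3  4  5  5  5
 V  0  1  2  2  3  4  5  5  5
 R  0  1  2  2  3  4  5  5  5
 G  0  1  2  2  3  4  5  5  5
 U  0  1  2  2  3  4  5  6  6
dp[11][8] = 6. One LCS (by backtracking along matches): VMGNCU.

6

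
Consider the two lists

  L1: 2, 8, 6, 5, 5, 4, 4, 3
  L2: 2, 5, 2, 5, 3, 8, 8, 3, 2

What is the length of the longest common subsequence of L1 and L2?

Pick 2 (L1 #1, L2 #1), then 5 (L1 #4, L2 #2), then 5 (L1 #5, L2 #4), then 3 (L1 #8, L2 #8); all 4 values appear in both, in order. Since dp[8][9] = 4, nothing longer is possible.

4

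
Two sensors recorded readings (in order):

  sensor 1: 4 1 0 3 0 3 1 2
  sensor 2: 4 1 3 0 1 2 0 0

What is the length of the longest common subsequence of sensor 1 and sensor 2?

6

Let dp[i][j] be the LCS length of the first i values of sensor 1 and the first j values of sensor 2. dp[i][j] = dp[i-1][j-1]+1 when the i-th and j-th values match, else max(dp[i-1][j], dp[i][j-1]).
    ·  4  1  3  0  1  2  0  0
 ·  0  0  0  0  0  0  0  0  0
 4  0  1  1  1  1  1  1  1  1
 1  0  1  2  2  2  2  2  2  2
 0  0  1  2  2  3  3  3  3  3
 3  0  1  2  3  3  3  3  3  3
 0  0  1  2  3  4  4  4  4  4
 3  0  1  2  3  4  4  4  4  4
 1  0  1  2  3  4  5  5  5  5
 2  0  1  2  3  4  5  6  6  6
dp[8][8] = 6. One LCS (by backtracking along matches): 4, 1, 3, 0, 1, 2.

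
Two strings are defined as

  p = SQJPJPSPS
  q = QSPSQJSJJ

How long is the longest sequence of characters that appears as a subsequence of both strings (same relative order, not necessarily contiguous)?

4

Taking S at p[1]=q[4], Q at p[2]=q[5], J at p[3]=q[8], J at p[5]=q[9] gives a common subsequence of length 4. The LCS DP gives dp[9][9] = 4, so this is optimal.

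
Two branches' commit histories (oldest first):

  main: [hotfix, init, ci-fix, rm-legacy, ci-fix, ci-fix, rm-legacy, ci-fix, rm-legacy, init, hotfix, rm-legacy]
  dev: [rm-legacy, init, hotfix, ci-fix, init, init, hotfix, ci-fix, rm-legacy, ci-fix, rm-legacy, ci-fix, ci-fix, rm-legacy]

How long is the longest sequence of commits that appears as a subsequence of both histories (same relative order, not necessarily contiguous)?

Pick hotfix at main[1]=dev[3], init at main[2]=dev[6], ci-fix at main[3]=dev[8], rm-legacy at main[4]=dev[9], ci-fix at main[5]=dev[10], ci-fix at main[6]=dev[12], ci-fix at main[8]=dev[13], rm-legacy at main[12]=dev[14]; all 8 commits appear in both, in order, and the DP table's final entry dp[12][14] is also 8, so no common subsequence is longer.

8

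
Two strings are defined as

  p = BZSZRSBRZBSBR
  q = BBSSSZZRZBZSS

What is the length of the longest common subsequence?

7

One common subsequence of length 7: B (p #1, q #2) → Z (p #2, q #6) → Z (p #4, q #7) → R (p #5, q #8) → B (p #7, q #10) → Z (p #9, q #11) → S (p #11, q #13). dp[13][13] = 7 confirms this is the maximum.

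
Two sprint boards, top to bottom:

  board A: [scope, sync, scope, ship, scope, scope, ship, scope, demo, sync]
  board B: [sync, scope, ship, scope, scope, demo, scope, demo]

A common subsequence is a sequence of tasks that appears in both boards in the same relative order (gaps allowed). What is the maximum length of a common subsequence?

Taking sync (board A #2, board B #1), then scope (board A #3, board B #2), then ship (board A #4, board B #3), then scope (board A #5, board B #4), then scope (board A #6, board B #5), then scope (board A #8, board B #7), then demo (board A #9, board B #8) gives a common subsequence of length 7. The LCS DP gives dp[10][8] = 7, so this is optimal.

7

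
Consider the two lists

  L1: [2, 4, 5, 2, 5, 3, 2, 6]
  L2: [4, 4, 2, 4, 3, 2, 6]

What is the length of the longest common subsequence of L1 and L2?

Pick 2 (L1 #1, L2 #3); then 4 (L1 #2, L2 #4); then 3 (L1 #6, L2 #5); then 2 (L1 #7, L2 #6); then 6 (L1 #8, L2 #7); all 5 values appear in both, in order. Since dp[8][7] = 5, nothing longer is possible.

5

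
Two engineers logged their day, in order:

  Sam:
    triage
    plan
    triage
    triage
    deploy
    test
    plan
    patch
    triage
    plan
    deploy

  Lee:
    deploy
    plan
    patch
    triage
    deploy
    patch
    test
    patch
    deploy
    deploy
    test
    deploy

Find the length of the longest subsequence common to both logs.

6

Match plan (Sam #2, Lee #2) → triage (Sam #4, Lee #4) → deploy (Sam #5, Lee #5) → test (Sam #6, Lee #7) → patch (Sam #8, Lee #8) → deploy (Sam #11, Lee #12) — 6 tasks in the same relative order in both. The LCS DP gives dp[11][12] = 6, so this is optimal.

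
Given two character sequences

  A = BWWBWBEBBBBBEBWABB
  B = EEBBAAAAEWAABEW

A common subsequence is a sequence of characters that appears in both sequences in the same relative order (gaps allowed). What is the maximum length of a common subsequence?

7

Match E at A[7]=B[2], then B at A[8]=B[3], then B at A[9]=B[4], then E at A[13]=B[9], then W at A[15]=B[10], then A at A[16]=B[12], then B at A[17]=B[13] — 7 characters in the same relative order in both. dp[18][15] = 7 confirms this is the maximum.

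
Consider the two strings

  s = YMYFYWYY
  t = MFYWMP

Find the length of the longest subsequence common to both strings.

4

Match M [2,1]; then F [4,2]; then Y [5,3]; then W [6,4] — 4 characters in the same relative order in both, and the DP table's final entry dp[8][6] is also 4, so no common subsequence is longer.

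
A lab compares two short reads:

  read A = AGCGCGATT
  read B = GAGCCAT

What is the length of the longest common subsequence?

Let dp[i][j] be the LCS length of the first i bases of read A and the first j bases of read B. dp[i][j] = dp[i-1][j-1]+1 when the i-th and j-th bases match, else max(dp[i-1][j], dp[i][j-1]).
    ·  G  A  G  C  C  A  T
 ·  0  0  0  0  0  0  0  0
 A  0  0  1  1  1  1  1  1
 G  0  1  1  2  2  2  2  2
 C  0  1  1  2  3  3  3  3
 G  0  1  1  2  3  3  3  3
 C  0  1  1  2  3  4  4  4
 G  0  1  1  2  3  4  4  4
 A  0  1  2  2  3  4  5  5
 T  0  1  2  2  3  4  5  6
 T  0  1  2  2  3  4  5  6
dp[9][7] = 6. One LCS (by backtracking along matches): AGCCAT.

6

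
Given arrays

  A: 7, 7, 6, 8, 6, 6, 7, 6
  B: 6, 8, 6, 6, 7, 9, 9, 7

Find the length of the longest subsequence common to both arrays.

5

Let dp[i][j] be the LCS length of the first i values of A and the first j values of B. dp[i][j] = dp[i-1][j-1]+1 when the i-th and j-th values match, else max(dp[i-1][j], dp[i][j-1]).
    ·  6  8  6  6  7  9  9  7
 ·  0  0  0  0  0  0  0  0  0
 7  0  0  0  0  0  1  1  1  1
 7  0  0  0  0  0  1  1  1  2
 6  0  1  1  1  1  1  1  1  2
 8  0  1  2  2  2  2  2  2  2
 6  0  1  2  3  3  3  3  3  3
 6  0  1  2  3  4  4  4  4  4
 7  0  1  2  3  4  5  5  5  5
 6  0  1  2  3  4  5  5  5  5
dp[8][8] = 5. One LCS (by backtracking along matches): 6, 8, 6, 6, 7.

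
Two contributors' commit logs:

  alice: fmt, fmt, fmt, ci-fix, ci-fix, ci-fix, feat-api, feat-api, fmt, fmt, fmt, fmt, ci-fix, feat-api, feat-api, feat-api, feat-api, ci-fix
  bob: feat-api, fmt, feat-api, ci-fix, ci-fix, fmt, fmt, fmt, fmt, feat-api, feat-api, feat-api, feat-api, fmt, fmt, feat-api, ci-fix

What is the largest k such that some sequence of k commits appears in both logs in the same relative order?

One common subsequence of length 12: fmt [1,2]; then ci-fix [5,4]; then ci-fix [6,5]; then fmt [9,6]; then fmt [10,7]; then fmt [11,8]; then fmt [12,9]; then feat-api [14,11]; then feat-api [15,12]; then feat-api [16,13]; then feat-api [17,16]; then ci-fix [18,17]. Since dp[18][17] = 12, nothing longer is possible.

12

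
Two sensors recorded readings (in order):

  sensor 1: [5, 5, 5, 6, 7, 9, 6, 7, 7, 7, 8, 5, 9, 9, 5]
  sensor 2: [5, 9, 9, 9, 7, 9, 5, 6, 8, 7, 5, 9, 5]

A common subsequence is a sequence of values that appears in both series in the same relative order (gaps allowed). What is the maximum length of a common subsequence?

Match 5 at sensor 1[1]=sensor 2[1]; then 7 at sensor 1[5]=sensor 2[5]; then 9 at sensor 1[6]=sensor 2[6]; then 6 at sensor 1[7]=sensor 2[8]; then 7 at sensor 1[10]=sensor 2[10]; then 5 at sensor 1[12]=sensor 2[11]; then 9 at sensor 1[14]=sensor 2[12]; then 5 at sensor 1[15]=sensor 2[13] — 8 values in the same relative order in both. The LCS DP gives dp[15][13] = 8, so this is optimal.

8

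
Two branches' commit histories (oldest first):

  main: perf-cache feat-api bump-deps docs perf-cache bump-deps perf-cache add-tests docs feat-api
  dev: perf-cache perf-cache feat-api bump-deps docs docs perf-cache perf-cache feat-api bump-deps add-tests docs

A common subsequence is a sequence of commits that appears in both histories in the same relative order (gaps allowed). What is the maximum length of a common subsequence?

One common subsequence of length 8: perf-cache (main #1, dev #2) → feat-api (main #2, dev #3) → bump-deps (main #3, dev #4) → docs (main #4, dev #6) → perf-cache (main #5, dev #8) → bump-deps (main #6, dev #10) → add-tests (main #8, dev #11) → docs (main #9, dev #12). dp[10][12] = 8 confirms this is the maximum.

8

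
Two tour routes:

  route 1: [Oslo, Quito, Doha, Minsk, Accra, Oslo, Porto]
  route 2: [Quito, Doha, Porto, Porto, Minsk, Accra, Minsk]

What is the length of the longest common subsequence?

4

Taking Quito [2,1], then Doha [3,2], then Minsk [4,5], then Accra [5,6] gives a common subsequence of length 4. dp[7][7] = 4 confirms this is the maximum.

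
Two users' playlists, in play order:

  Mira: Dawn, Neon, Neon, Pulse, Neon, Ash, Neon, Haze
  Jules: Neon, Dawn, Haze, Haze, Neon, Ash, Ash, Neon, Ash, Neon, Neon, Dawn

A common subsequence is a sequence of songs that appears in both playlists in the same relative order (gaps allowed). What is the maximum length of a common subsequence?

5

Taking Dawn [1,2]; then Neon [2,5]; then Neon [3,8]; then Neon [5,10]; then Neon [7,11] gives a common subsequence of length 5, and the DP table's final entry dp[8][12] is also 5, so no common subsequence is longer.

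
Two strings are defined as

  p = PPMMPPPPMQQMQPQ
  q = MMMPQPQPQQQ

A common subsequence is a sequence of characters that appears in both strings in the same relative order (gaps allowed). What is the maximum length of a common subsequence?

One common subsequence of length 8: M [3,2] → M [4,3] → P [5,4] → P [6,6] → P [8,8] → Q [11,9] → Q [13,10] → Q [15,11]. Since dp[15][11] = 8, nothing longer is possible.

8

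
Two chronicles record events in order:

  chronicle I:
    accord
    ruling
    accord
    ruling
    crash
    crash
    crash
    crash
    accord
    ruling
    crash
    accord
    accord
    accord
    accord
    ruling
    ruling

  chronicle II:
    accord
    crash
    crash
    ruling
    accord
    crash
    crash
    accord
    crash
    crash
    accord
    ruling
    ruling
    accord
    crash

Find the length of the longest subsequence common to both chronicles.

10

One common subsequence of length 10: accord (chronicle I #1, chronicle II #1) → ruling (chronicle I #2, chronicle II #4) → accord (chronicle I #3, chronicle II #5) → crash (chronicle I #5, chronicle II #6) → crash (chronicle I #6, chronicle II #7) → crash (chronicle I #7, chronicle II #9) → crash (chronicle I #8, chronicle II #10) → accord (chronicle I #9, chronicle II #11) → ruling (chronicle I #10, chronicle II #13) → crash (chronicle I #11, chronicle II #15), and the DP table's final entry dp[17][15] is also 10, so no common subsequence is longer.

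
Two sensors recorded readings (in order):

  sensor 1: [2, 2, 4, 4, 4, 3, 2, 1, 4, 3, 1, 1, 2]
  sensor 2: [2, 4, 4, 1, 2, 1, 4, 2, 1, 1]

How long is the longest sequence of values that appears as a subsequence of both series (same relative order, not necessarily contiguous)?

One common subsequence of length 8: 2 (sensor 1 #2, sensor 2 #1) → 4 (sensor 1 #3, sensor 2 #2) → 4 (sensor 1 #4, sensor 2 #3) → 2 (sensor 1 #7, sensor 2 #5) → 1 (sensor 1 #8, sensor 2 #6) → 4 (sensor 1 #9, sensor 2 #7) → 1 (sensor 1 #11, sensor 2 #9) → 1 (sensor 1 #12, sensor 2 #10). Since dp[13][10] = 8, nothing longer is possible.

8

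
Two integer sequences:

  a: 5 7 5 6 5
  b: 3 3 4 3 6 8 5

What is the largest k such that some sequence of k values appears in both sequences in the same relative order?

2

Let dp[i][j] be the LCS length of the first i values of a and the first j values of b. dp[i][j] = dp[i-1][j-1]+1 when the i-th and j-th values match, else max(dp[i-1][j], dp[i][j-1]).
    ·  3  3  4  3  6  8  5
 ·  0  0  0  0  0  0  0  0
 5  0  0  0  0  0  0  0  1
 7  0  0  0  0  0  0  0  1
 5  0  0  0  0  0  0  0  1
 6  0  0  0  0  0  1  1  1
 5  0  0  0  0  0  1  1  2
dp[5][7] = 2. One LCS (by backtracking along matches): 6, 5.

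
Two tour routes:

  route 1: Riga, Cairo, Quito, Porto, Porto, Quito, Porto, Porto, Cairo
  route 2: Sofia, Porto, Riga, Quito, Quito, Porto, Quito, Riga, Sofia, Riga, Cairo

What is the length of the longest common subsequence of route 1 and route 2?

5

Taking Riga (route 1 #1, route 2 #3), Quito (route 1 #3, route 2 #5), Porto (route 1 #5, route 2 #6), Quito (route 1 #6, route 2 #7), Cairo (route 1 #9, route 2 #11) gives a common subsequence of length 5. The LCS DP gives dp[9][11] = 5, so this is optimal.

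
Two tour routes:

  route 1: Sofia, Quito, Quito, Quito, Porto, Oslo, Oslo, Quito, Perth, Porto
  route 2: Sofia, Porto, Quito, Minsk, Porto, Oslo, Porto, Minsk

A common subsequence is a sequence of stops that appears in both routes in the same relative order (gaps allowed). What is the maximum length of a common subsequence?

One common subsequence of length 5: Sofia (route 1 #1, route 2 #1), Quito (route 1 #2, route 2 #3), Porto (route 1 #5, route 2 #5), Oslo (route 1 #7, route 2 #6), Porto (route 1 #10, route 2 #7). The LCS DP gives dp[10][8] = 5, so this is optimal.

5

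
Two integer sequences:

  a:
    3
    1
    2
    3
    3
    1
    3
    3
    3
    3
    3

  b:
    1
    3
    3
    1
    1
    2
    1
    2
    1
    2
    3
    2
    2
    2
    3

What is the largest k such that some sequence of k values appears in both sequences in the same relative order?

Match 3 at a[1]=b[3], then 1 at a[2]=b[7], then 2 at a[3]=b[8], then 1 at a[6]=b[9], then 3 at a[7]=b[11], then 3 at a[11]=b[15] — 6 values in the same relative order in both. dp[11][15] = 6 confirms this is the maximum.

6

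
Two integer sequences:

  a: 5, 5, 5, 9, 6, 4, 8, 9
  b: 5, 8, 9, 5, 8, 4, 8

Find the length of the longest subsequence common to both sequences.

One common subsequence of length 4: 5 at a[1]=b[1], then 5 at a[2]=b[4], then 4 at a[6]=b[6], then 8 at a[7]=b[7]. The LCS DP gives dp[8][7] = 4, so this is optimal.

4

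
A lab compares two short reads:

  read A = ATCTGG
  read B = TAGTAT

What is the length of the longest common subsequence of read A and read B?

3

Let dp[i][j] be the LCS length of the first i bases of read A and the first j bases of read B. dp[i][j] = dp[i-1][j-1]+1 when the i-th and j-th bases match, else max(dp[i-1][j], dp[i][j-1]).
    ·  T  A  G  T  A  T
 ·  0  0  0  0  0  0  0
 A  0  0  1  1  1  1  1
 T  0  1  1  1  2  2  2
 C  0  1  1  1  2  2  2
 T  0  1  1  1  2  2  3
 G  0  1  1  2  2  2  3
 G  0  1  1  2  2  2  3
dp[6][6] = 3. One LCS (by backtracking along matches): ATT.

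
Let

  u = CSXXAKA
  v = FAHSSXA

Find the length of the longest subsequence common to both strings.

3

Taking S (u #2, v #5) → X (u #4, v #6) → A (u #7, v #7) gives a common subsequence of length 3. dp[7][7] = 3 confirms this is the maximum.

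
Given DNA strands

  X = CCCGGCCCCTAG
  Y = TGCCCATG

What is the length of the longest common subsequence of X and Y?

6

Let dp[i][j] be the LCS length of the first i bases of X and the first j bases of Y. dp[i][j] = dp[i-1][j-1]+1 when the i-th and j-th bases match, else max(dp[i-1][j], dp[i][j-1]).
    ·  T  G  C  C  C  A  T  G
 ·  0  0  0  0  0  0  0  0  0
 C  0  0  0  1  1  1  1  1  1
 C  0  0  0  1  2  2  2  2  2
 C  0  0  0  1  2  3  3  3  3
 G  0  0  1  1  2  3  3  3  4
 G  0  0  1  1  2  3  3  3  4
 C  0  0  1  2  2  3  3  3  4
 C  0  0  1  2  3  3  3  3  4
 C  0  0  1  2  3  4  4  4  4
 C  0  0  1  2  3  4  4  4  4
 T  0  1  1  2  3  4  4  5  5
 A  0  1  1  2  3  4  5  5  5
 G  0  1  2  2  3  4  5  5  6
dp[12][8] = 6. One LCS (by backtracking along matches): GCCCTG.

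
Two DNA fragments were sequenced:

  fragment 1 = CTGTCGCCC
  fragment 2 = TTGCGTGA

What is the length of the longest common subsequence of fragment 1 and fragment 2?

4

Let dp[i][j] be the LCS length of the first i bases of fragment 1 and the first j bases of fragment 2. dp[i][j] = dp[i-1][j-1]+1 when the i-th and j-th bases match, else max(dp[i-1][j], dp[i][j-1]).
    ·  T  T  G  C  G  T  G  A
 ·  0  0  0  0  0  0  0  0  0
 C  0  0  0  0  1  1  1  1  1
 T  0  1  1  1  1  1  2  2  2
 G  0  1  1  2  2  2  2  3  3
 T  0  1  2  2  2  2  3  3  3
 C  0  1  2  2  3  3  3  3  3
 G  0  1  2  3  3  4  4  4  4
 C  0  1  2  3  4  4  4  4  4
 C  0  1  2  3  4  4  4  4  4
 C  0  1  2  3  4  4  4  4  4
dp[9][8] = 4. One LCS (by backtracking along matches): CGTG.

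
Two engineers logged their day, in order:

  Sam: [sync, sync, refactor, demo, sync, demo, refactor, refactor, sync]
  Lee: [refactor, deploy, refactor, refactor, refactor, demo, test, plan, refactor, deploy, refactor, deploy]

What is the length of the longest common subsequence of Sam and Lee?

Taking refactor (Sam #3, Lee #5); then demo (Sam #4, Lee #6); then refactor (Sam #7, Lee #9); then refactor (Sam #8, Lee #11) gives a common subsequence of length 4, and the DP table's final entry dp[9][12] is also 4, so no common subsequence is longer.

4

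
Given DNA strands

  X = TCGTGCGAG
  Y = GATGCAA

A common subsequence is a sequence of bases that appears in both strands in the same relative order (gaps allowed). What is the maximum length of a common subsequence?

Let dp[i][j] be the LCS length of the first i bases of X and the first j bases of Y. dp[i][j] = dp[i-1][j-1]+1 when the i-th and j-th bases match, else max(dp[i-1][j], dp[i][j-1]).
    ·  G  A  T  G  C  A  A
 ·  0  0  0  0  0  0  0  0
 T  0  0  0  1  1  1  1  1
 C  0  0  0  1  1  2  2  2
 G  0  1  1  1  2  2  2  2
 T  0  1  1  2  2  2  2  2
 G  0  1  1  2  3  3  3  3
 C  0  1  1  2  3  4  4  4
 G  0  1  1  2  3  4  4  4
 A  0  1  2  2  3  4  5  5
 G  0  1  2  2  3  4  5  5
dp[9][7] = 5. One LCS (by backtracking along matches): GTGCA.

5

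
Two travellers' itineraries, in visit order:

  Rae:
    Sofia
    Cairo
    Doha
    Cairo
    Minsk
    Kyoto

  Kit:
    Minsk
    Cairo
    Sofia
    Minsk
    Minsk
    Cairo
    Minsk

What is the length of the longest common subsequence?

3

One common subsequence of length 3: Sofia (Rae #1, Kit #3), Cairo (Rae #4, Kit #6), Minsk (Rae #5, Kit #7). Since dp[6][7] = 3, nothing longer is possible.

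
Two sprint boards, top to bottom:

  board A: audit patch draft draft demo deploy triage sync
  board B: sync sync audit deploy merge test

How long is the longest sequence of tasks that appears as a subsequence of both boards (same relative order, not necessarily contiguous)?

2

Taking audit at board A[1]=board B[3], deploy at board A[6]=board B[4] gives a common subsequence of length 2, and the DP table's final entry dp[8][6] is also 2, so no common subsequence is longer.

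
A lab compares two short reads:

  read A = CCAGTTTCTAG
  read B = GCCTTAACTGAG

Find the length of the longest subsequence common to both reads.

One common subsequence of length 8: C at read A[1]=read B[2]; then C at read A[2]=read B[3]; then T at read A[5]=read B[4]; then T at read A[6]=read B[5]; then C at read A[8]=read B[8]; then T at read A[9]=read B[9]; then A at read A[10]=read B[11]; then G at read A[11]=read B[12], and the DP table's final entry dp[11][12] is also 8, so no common subsequence is longer.

8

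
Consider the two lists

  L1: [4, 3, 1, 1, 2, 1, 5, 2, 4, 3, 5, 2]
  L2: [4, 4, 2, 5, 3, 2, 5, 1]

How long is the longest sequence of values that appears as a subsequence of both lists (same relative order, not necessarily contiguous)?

Let dp[i][j] be the LCS length of the first i values of L1 and the first j values of L2. dp[i][j] = dp[i-1][j-1]+1 when the i-th and j-th values match, else max(dp[i-1][j], dp[i][j-1]).
    ·  4  4  2  5  3  2  5  1
 ·  0  0  0  0  0  0  0  0  0
 4  0  1  1  1  1  1  1  1  1
 3  0  1  1  1  1  2  2  2  2
 1  0  1  1  1  1  2  2  2  3
 1  0  1  1  1  1  2  2  2  3
 2  0  1  1  2  2  2  3  3  3
 1  0  1  1  2  2  2  3  3  4
 5  0  1  1  2  3  3  3  4  4
 2  0  1  1  2  3  3  4  4  4
 4  0  1  2  2  3  3  4  4  4
 3  0  1  2  2  3  4  4  4  4
 5  0  1  2  2  3  4  4  5  5
 2  0  1  2  3  3  4  5  5  5
dp[12][8] = 5. One LCS (by backtracking along matches): 4, 2, 5, 2, 5.

5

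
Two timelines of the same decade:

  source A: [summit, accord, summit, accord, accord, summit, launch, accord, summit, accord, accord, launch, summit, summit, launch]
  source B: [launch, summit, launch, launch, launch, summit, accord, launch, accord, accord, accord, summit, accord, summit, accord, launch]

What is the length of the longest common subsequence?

Taking summit (source A #1, source B #2); then summit (source A #3, source B #6); then accord (source A #5, source B #7); then launch (source A #7, source B #8); then accord (source A #8, source B #9); then accord (source A #10, source B #10); then accord (source A #11, source B #11); then summit (source A #13, source B #12); then summit (source A #14, source B #14); then launch (source A #15, source B #16) gives a common subsequence of length 10. The LCS DP gives dp[15][16] = 10, so this is optimal.

10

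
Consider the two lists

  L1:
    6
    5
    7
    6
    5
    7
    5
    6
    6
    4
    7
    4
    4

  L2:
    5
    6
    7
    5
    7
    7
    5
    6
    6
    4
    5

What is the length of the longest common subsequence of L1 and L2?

Let dp[i][j] be the LCS length of the first i values of L1 and the first j values of L2. dp[i][j] = dp[i-1][j-1]+1 when the i-th and j-th values match, else max(dp[i-1][j], dp[i][j-1]).
    ·  5  6  7  5  7  7  5  6  6  4  5
 ·  0  0  0  0  0  0  0  0  0  0  0  0
 6  0  0  1  1  1  1  1  1  1  1  1  1
 5  0  1  1  1  2  2  2  2  2  2  2  2
 7  0  1  1  2  2  3  3  3  3  3  3  3
 6  0  1  2  2  2  3  3  3  4  4  4  4
 5  0  1  2  2  3  3  3  4  4  4  4  5
 7  0  1  2  3  3  4  4  4  4  4  4  5
 5  0  1  2  3  4  4  4  5  5  5  5  5
 6  0  1  2  3  4  4  4  5  6  6  6  6
 6  0  1  2  3  4  4  4  5  6  7  7  7
 4  0  1  2  3  4  4  4  5  6  7  8  8
 7  0  1  2  3  4  5  5  5  6  7  8  8
 4  0  1  2  3  4  5  5  5  6  7  8  8
 4  0  1  2  3  4  5  5  5  6  7  8  8
dp[13][11] = 8. One LCS (by backtracking along matches): 6, 5, 7, 7, 5, 6, 6, 4.

8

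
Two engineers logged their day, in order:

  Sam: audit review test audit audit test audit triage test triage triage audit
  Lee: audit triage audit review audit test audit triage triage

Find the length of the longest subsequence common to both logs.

Taking audit at Sam[1]=Lee[3], review at Sam[2]=Lee[4], audit at Sam[5]=Lee[5], test at Sam[6]=Lee[6], audit at Sam[7]=Lee[7], triage at Sam[10]=Lee[8], triage at Sam[11]=Lee[9] gives a common subsequence of length 7. The LCS DP gives dp[12][9] = 7, so this is optimal.

7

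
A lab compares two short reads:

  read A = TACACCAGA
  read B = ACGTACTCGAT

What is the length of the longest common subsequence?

Let dp[i][j] be the LCS length of the first i bases of read A and the first j bases of read B. dp[i][j] = dp[i-1][j-1]+1 when the i-th and j-th bases match, else max(dp[i-1][j], dp[i][j-1]).
    ·  A  C  G  T  A  C  T  C  G  A  T
 ·  0  0  0  0  0  0  0  0  0  0  0  0
 T  0  0  0  0  1  1  1  1  1  1  1  1
 A  0  1  1  1  1  2  2  2  2  2  2  2
 C  0  1  2  2  2  2  3  3  3  3  3  3
 A  0  1  2  2  2  3  3  3  3  3  4  4
 C  0  1  2  2  2  3  4  4  4  4  4  4
 C  0  1  2  2  2  3  4  4  5  5  5  5
 A  0  1  2  2  2  3  4  4  5  5  6  6
 G  0  1  2  3  3  3  4  4  5  6  6  6
 A  0  1  2  3  3  4  4  4  5  6  7  7
dp[9][11] = 7. One LCS (by backtracking along matches): ACACCGA.

7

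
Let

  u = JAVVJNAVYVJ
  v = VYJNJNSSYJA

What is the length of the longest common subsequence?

Let dp[i][j] be the LCS length of the first i characters of u and the first j characters of v. dp[i][j] = dp[i-1][j-1]+1 when the i-th and j-th characters match, else max(dp[i-1][j], dp[i][j-1]).
    ·  V  Y  J  N  J  N  S  S  Y  J  A
 ·  0  0  0  0  0  0  0  0  0  0  0  0
 J  0  0  0  1  1  1  1  1  1  1  1  1
 A  0  0  0  1  1  1  1  1  1  1  1  2
 V  0  1  1  1  1  1  1  1  1  1  1  2
 V  0  1  1  1  1  1  1  1  1  1  1  2
 J  0  1  1  2  2  2  2  2  2  2  2  2
 N  0  1  1  2  3  3  3  3  3  3  3  3
 A  0  1  1  2  3  3  3  3  3  3  3  4
 V  0  1  1  2  3  3  3  3  3  3  3  4
 Y  0  1  2  2  3  3  3  3  3  4  4  4
 V  0  1  2  2  3  3  3  3  3  4  4  4
 J  0  1  2  3  3  4  4  4  4  4  5  5
dp[11][11] = 5. One LCS (by backtracking along matches): JJNYJ.

5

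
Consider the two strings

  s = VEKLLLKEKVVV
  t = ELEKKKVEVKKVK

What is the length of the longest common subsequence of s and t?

7

Match E (s #2, t #3), K (s #3, t #4), K (s #7, t #5), K (s #9, t #6), V (s #10, t #7), V (s #11, t #9), V (s #12, t #12) — 7 characters in the same relative order in both, and the DP table's final entry dp[12][13] is also 7, so no common subsequence is longer.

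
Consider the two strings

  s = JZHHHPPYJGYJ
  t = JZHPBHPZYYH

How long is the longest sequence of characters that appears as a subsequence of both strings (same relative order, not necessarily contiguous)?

One common subsequence of length 7: J at s[1]=t[1], Z at s[2]=t[2], H at s[3]=t[3], H at s[5]=t[6], P at s[6]=t[7], Y at s[8]=t[9], Y at s[11]=t[10]. The LCS DP gives dp[12][11] = 7, so this is optimal.

7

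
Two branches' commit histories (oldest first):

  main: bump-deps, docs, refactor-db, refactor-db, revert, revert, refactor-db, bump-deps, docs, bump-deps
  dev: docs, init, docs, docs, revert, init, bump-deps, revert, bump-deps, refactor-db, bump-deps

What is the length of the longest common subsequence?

Pick docs (main #2, dev #4) → revert (main #5, dev #5) → revert (main #6, dev #8) → refactor-db (main #7, dev #10) → bump-deps (main #10, dev #11); all 5 commits appear in both, in order. The LCS DP gives dp[10][11] = 5, so this is optimal.

5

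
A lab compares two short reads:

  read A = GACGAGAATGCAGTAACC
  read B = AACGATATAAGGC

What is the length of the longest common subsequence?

10

One common subsequence of length 10: A (read A #2, read B #2), C (read A #3, read B #3), G (read A #6, read B #4), A (read A #8, read B #5), T (read A #9, read B #6), A (read A #12, read B #7), T (read A #14, read B #8), A (read A #15, read B #9), A (read A #16, read B #10), C (read A #18, read B #13), and the DP table's final entry dp[18][13] is also 10, so no common subsequence is longer.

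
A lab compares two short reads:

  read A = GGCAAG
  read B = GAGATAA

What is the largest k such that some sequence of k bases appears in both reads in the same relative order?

Let dp[i][j] be the LCS length of the first i bases of read A and the first j bases of read B. dp[i][j] = dp[i-1][j-1]+1 when the i-th and j-th bases match, else max(dp[i-1][j], dp[i][j-1]).
    ·  G  A  G  A  T  A  A
 ·  0  0  0  0  0  0  0  0
 G  0  1  1  1  1  1  1  1
 G  0  1  1  2  2  2  2  2
 C  0  1  1  2  2  2  2  2
 A  0  1  2  2  3  3  3  3
 A  0  1  2  2  3  3  4  4
 G  0  1  2  3  3  3  4  4
dp[6][7] = 4. One LCS (by backtracking along matches): GGAA.

4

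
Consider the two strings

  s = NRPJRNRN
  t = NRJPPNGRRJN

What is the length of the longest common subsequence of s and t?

6

Taking N [1,1], R [2,2], P [3,5], R [5,8], R [7,9], N [8,11] gives a common subsequence of length 6. The LCS DP gives dp[8][11] = 6, so this is optimal.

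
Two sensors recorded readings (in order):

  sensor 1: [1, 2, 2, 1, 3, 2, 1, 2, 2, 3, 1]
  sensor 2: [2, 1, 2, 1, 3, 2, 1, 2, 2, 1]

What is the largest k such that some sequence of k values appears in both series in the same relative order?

Match 1 (sensor 1 #1, sensor 2 #2), then 2 (sensor 1 #3, sensor 2 #3), then 1 (sensor 1 #4, sensor 2 #4), then 3 (sensor 1 #5, sensor 2 #5), then 2 (sensor 1 #6, sensor 2 #6), then 1 (sensor 1 #7, sensor 2 #7), then 2 (sensor 1 #8, sensor 2 #8), then 2 (sensor 1 #9, sensor 2 #9), then 1 (sensor 1 #11, sensor 2 #10) — 9 values in the same relative order in both, and the DP table's final entry dp[11][10] is also 9, so no common subsequence is longer.

9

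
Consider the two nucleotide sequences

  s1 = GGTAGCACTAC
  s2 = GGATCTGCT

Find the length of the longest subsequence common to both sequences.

6

Let dp[i][j] be the LCS length of the first i bases of s1 and the first j bases of s2. dp[i][j] = dp[i-1][j-1]+1 when the i-th and j-th bases match, else max(dp[i-1][j], dp[i][j-1]).
    ·  G  G  A  T  C  T  G  C  T
 ·  0  0  0  0  0  0  0  0  0  0
 G  0  1  1  1  1  1  1  1  1  1
 G  0  1  2  2  2  2  2  2  2  2
 T  0  1  2  2  3  3  3  3  3  3
 A  0  1  2  3  3  3  3  3  3  3
 G  0  1  2  3  3  3  3  4  4  4
 C  0  1  2  3  3  4  4  4  5  5
 A  0  1  2  3  3  4  4  4  5  5
 C  0  1  2  3  3  4  4  4  5  5
 T  0  1  2  3  4  4  5  5  5  6
 A  0  1  2  3  4  4  5  5  5  6
 C  0  1  2  3  4  5  5  5  6  6
dp[11][9] = 6. One LCS (by backtracking along matches): GGTGCT.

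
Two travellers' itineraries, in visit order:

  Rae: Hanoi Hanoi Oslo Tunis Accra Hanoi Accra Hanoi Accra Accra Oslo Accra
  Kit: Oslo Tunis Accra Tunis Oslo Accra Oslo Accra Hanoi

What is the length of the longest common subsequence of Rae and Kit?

6

Match Oslo at Rae[3]=Kit[1] → Tunis at Rae[4]=Kit[2] → Accra at Rae[5]=Kit[3] → Accra at Rae[10]=Kit[6] → Oslo at Rae[11]=Kit[7] → Accra at Rae[12]=Kit[8] — 6 stops in the same relative order in both, and the DP table's final entry dp[12][9] is also 6, so no common subsequence is longer.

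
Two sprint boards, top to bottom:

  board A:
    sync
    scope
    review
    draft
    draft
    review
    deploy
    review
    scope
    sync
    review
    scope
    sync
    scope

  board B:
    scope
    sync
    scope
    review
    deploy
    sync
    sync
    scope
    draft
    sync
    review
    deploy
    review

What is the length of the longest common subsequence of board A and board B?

7

One common subsequence of length 7: sync at board A[1]=board B[2] → scope at board A[2]=board B[3] → review at board A[3]=board B[4] → draft at board A[4]=board B[9] → review at board A[6]=board B[11] → deploy at board A[7]=board B[12] → review at board A[11]=board B[13], and the DP table's final entry dp[14][13] is also 7, so no common subsequence is longer.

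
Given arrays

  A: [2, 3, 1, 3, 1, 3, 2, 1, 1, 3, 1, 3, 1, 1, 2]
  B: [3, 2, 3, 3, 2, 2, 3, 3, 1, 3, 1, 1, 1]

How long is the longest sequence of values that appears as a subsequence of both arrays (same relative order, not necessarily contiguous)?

9

Match 2 at A[1]=B[2] → 3 at A[2]=B[4] → 3 at A[4]=B[7] → 3 at A[6]=B[8] → 1 at A[9]=B[9] → 3 at A[10]=B[10] → 1 at A[11]=B[11] → 1 at A[13]=B[12] → 1 at A[14]=B[13] — 9 values in the same relative order in both, and the DP table's final entry dp[15][13] is also 9, so no common subsequence is longer.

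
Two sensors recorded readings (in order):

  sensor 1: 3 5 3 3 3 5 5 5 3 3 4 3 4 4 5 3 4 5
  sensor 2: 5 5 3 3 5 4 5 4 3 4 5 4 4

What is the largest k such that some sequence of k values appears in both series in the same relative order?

10

Pick 5 at sensor 1[2]=sensor 2[2] → 3 at sensor 1[4]=sensor 2[3] → 3 at sensor 1[5]=sensor 2[4] → 5 at sensor 1[6]=sensor 2[5] → 5 at sensor 1[8]=sensor 2[7] → 4 at sensor 1[11]=sensor 2[8] → 3 at sensor 1[12]=sensor 2[9] → 4 at sensor 1[13]=sensor 2[10] → 4 at sensor 1[14]=sensor 2[12] → 4 at sensor 1[17]=sensor 2[13]; all 10 values appear in both, in order. Since dp[18][13] = 10, nothing longer is possible.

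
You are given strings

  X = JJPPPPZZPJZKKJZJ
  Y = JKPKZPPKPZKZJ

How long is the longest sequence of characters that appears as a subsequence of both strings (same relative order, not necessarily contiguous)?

9

Match J at X[1]=Y[1], then P at X[3]=Y[3], then P at X[4]=Y[6], then P at X[5]=Y[7], then P at X[9]=Y[9], then Z at X[11]=Y[10], then K at X[13]=Y[11], then Z at X[15]=Y[12], then J at X[16]=Y[13] — 9 characters in the same relative order in both. Since dp[16][13] = 9, nothing longer is possible.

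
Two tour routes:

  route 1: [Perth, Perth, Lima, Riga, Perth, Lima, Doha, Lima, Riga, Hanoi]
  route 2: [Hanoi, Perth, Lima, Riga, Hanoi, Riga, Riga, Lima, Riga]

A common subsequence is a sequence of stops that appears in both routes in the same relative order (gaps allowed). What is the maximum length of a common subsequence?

One common subsequence of length 5: Perth (route 1 #2, route 2 #2) → Lima (route 1 #3, route 2 #3) → Riga (route 1 #4, route 2 #7) → Lima (route 1 #8, route 2 #8) → Riga (route 1 #9, route 2 #9). dp[10][9] = 5 confirms this is the maximum.

5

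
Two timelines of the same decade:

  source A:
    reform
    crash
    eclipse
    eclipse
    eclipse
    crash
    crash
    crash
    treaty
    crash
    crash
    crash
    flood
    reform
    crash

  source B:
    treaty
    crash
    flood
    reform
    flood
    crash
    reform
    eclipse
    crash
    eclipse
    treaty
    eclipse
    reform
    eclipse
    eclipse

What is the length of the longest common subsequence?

Match reform (source A #1, source B #4) → crash (source A #2, source B #6) → eclipse (source A #3, source B #8) → eclipse (source A #4, source B #10) → eclipse (source A #5, source B #12) → reform (source A #14, source B #13) — 6 events in the same relative order in both. The LCS DP gives dp[15][15] = 6, so this is optimal.

6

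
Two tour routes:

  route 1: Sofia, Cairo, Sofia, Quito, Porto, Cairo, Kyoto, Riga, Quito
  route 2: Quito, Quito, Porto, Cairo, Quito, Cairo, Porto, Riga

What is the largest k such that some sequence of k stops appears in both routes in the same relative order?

4

Match Cairo [2,4]; then Quito [4,5]; then Porto [5,7]; then Riga [8,8] — 4 stops in the same relative order in both, and the DP table's final entry dp[9][8] is also 4, so no common subsequence is longer.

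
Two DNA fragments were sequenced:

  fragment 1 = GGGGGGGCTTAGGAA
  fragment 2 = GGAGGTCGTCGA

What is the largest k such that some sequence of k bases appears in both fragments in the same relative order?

Pick G [1,1], G [2,2], G [3,4], G [4,5], G [5,8], C [8,10], G [13,11], A [15,12]; all 8 bases appear in both, in order. The LCS DP gives dp[15][12] = 8, so this is optimal.

8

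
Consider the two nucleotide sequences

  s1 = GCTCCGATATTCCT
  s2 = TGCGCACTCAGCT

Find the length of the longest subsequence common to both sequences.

8

Pick G [1,2], C [2,3], C [4,5], C [5,7], T [8,8], A [9,10], C [13,12], T [14,13]; all 8 bases appear in both, in order. Since dp[14][13] = 8, nothing longer is possible.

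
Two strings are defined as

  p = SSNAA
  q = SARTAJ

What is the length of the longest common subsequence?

Let dp[i][j] be the LCS length of the first i characters of p and the first j characters of q. dp[i][j] = dp[i-1][j-1]+1 when the i-th and j-th characters match, else max(dp[i-1][j], dp[i][j-1]).
    ·  S  A  R  T  A  J
 ·  0  0  0  0  0  0  0
 S  0  1  1  1  1  1  1
 S  0  1  1  1  1  1  1
 N  0  1  1  1  1  1  1
 A  0  1  2  2  2  2  2
 A  0  1  2  2  2  3  3
dp[5][6] = 3. One LCS (by backtracking along matches): SAA.

3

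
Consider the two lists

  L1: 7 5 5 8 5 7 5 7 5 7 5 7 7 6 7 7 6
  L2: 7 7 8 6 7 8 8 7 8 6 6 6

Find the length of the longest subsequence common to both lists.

6

One common subsequence of length 6: 7 [1,2] → 8 [4,3] → 7 [6,5] → 7 [8,8] → 6 [14,11] → 6 [17,12], and the DP table's final entry dp[17][12] is also 6, so no common subsequence is longer.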